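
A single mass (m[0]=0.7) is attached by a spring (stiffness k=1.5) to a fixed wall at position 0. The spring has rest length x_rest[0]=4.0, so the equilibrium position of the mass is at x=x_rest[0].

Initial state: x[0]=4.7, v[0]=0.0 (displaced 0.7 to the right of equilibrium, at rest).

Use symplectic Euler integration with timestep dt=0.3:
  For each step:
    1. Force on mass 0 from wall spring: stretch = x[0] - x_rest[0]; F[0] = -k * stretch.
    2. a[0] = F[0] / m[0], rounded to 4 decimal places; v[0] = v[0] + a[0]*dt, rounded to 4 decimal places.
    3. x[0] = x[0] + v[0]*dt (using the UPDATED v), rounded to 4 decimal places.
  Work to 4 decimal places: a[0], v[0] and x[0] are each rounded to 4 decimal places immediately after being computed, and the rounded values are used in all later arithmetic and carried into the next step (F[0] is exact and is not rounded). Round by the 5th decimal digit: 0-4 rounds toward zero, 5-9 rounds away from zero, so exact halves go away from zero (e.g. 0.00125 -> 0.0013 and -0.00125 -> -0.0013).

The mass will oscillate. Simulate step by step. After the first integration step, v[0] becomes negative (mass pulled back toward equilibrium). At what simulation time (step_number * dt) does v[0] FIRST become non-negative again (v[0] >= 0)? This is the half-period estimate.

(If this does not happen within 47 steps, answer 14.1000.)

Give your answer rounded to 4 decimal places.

Answer: 2.4000

Derivation:
Step 0: x=[4.7000] v=[0.0000]
Step 1: x=[4.5650] v=[-0.4500]
Step 2: x=[4.3210] v=[-0.8132]
Step 3: x=[4.0151] v=[-1.0196]
Step 4: x=[3.7063] v=[-1.0293]
Step 5: x=[3.4542] v=[-0.8405]
Step 6: x=[3.3073] v=[-0.4896]
Step 7: x=[3.2940] v=[-0.0443]
Step 8: x=[3.4169] v=[0.4096]
First v>=0 after going negative at step 8, time=2.4000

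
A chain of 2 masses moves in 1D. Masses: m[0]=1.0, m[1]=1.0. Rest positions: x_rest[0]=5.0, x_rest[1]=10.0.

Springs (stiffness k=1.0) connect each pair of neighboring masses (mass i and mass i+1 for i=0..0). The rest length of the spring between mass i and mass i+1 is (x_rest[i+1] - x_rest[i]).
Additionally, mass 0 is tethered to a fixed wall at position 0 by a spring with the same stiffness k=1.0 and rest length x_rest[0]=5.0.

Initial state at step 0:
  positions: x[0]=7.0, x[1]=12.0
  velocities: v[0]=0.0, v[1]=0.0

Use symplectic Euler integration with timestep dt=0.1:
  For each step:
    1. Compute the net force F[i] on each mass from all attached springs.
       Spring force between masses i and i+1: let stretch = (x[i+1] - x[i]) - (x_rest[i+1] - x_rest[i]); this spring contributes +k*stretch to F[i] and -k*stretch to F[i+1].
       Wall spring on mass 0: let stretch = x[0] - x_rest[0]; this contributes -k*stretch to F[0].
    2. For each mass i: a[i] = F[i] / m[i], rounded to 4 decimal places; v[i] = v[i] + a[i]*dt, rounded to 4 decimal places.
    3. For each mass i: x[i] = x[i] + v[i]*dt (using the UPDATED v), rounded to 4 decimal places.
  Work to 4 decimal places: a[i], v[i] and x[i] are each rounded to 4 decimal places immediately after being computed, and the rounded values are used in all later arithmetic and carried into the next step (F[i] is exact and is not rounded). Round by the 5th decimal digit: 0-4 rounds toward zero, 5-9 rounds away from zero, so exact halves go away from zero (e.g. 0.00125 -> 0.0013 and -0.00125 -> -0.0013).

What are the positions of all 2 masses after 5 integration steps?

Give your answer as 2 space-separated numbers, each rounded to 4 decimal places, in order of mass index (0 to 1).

Step 0: x=[7.0000 12.0000] v=[0.0000 0.0000]
Step 1: x=[6.9800 12.0000] v=[-0.2000 0.0000]
Step 2: x=[6.9404 11.9998] v=[-0.3960 -0.0020]
Step 3: x=[6.8820 11.9990] v=[-0.5841 -0.0079]
Step 4: x=[6.8059 11.9970] v=[-0.7606 -0.0196]
Step 5: x=[6.7137 11.9931] v=[-0.9221 -0.0387]

Answer: 6.7137 11.9931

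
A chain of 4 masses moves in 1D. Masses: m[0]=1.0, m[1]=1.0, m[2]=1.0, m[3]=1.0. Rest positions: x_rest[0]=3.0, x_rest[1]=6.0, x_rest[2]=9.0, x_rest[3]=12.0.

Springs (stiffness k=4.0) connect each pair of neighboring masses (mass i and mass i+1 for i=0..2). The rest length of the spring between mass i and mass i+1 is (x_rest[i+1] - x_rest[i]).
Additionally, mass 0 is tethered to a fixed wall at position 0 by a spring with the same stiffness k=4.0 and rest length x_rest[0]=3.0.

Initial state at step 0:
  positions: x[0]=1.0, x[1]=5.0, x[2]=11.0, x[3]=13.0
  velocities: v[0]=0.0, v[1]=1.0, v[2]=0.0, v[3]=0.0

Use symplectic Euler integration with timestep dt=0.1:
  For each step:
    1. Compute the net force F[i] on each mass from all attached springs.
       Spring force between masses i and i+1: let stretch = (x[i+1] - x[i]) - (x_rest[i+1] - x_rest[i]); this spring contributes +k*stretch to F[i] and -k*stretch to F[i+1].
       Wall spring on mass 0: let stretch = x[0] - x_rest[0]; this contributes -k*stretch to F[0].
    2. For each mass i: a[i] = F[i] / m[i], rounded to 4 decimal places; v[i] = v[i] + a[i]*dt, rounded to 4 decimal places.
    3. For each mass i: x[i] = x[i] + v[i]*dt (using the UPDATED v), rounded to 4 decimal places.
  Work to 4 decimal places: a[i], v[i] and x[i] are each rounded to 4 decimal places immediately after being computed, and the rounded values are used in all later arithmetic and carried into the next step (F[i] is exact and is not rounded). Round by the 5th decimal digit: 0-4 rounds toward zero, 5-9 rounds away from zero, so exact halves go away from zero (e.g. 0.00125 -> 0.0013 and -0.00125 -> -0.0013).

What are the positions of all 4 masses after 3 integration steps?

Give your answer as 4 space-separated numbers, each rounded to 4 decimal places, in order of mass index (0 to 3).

Answer: 1.7036 5.7101 10.1413 13.2012

Derivation:
Step 0: x=[1.0000 5.0000 11.0000 13.0000] v=[0.0000 1.0000 0.0000 0.0000]
Step 1: x=[1.1200 5.1800 10.8400 13.0400] v=[1.2000 1.8000 -1.6000 0.4000]
Step 2: x=[1.3576 5.4240 10.5416 13.1120] v=[2.3760 2.4400 -2.9840 0.7200]
Step 3: x=[1.7036 5.7101 10.1413 13.2012] v=[3.4595 2.8605 -4.0029 0.8918]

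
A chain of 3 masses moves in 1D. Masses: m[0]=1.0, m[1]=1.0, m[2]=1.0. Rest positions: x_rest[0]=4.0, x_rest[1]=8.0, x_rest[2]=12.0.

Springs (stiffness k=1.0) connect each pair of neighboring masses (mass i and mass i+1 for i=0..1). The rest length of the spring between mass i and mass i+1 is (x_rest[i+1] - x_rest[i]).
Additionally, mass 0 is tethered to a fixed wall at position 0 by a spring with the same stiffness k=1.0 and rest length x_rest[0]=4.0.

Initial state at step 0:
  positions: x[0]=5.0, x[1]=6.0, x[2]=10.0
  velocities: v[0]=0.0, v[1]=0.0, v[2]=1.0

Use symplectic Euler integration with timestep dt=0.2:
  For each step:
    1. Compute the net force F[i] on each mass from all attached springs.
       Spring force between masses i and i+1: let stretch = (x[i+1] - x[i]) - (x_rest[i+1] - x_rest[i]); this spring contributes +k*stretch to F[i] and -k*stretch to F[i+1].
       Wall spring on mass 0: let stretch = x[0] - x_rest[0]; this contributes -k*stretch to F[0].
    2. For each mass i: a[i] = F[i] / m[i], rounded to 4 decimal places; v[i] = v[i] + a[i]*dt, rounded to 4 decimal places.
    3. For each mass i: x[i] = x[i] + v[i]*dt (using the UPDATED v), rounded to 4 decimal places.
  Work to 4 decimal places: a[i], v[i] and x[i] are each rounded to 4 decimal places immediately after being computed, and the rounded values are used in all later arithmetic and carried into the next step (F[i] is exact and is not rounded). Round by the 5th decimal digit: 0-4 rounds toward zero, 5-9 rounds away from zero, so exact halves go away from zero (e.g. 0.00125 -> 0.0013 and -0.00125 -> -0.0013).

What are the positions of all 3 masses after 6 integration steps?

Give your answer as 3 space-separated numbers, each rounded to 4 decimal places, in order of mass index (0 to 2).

Answer: 2.7266 7.8004 11.2249

Derivation:
Step 0: x=[5.0000 6.0000 10.0000] v=[0.0000 0.0000 1.0000]
Step 1: x=[4.8400 6.1200 10.2000] v=[-0.8000 0.6000 1.0000]
Step 2: x=[4.5376 6.3520 10.3968] v=[-1.5120 1.1600 0.9840]
Step 3: x=[4.1263 6.6732 10.5918] v=[-2.0566 1.6061 0.9750]
Step 4: x=[3.6518 7.0493 10.7901] v=[-2.3725 1.8804 0.9913]
Step 5: x=[3.1671 7.4391 10.9987] v=[-2.4234 1.9491 1.0431]
Step 6: x=[2.7266 7.8004 11.2249] v=[-2.2024 1.8066 1.1312]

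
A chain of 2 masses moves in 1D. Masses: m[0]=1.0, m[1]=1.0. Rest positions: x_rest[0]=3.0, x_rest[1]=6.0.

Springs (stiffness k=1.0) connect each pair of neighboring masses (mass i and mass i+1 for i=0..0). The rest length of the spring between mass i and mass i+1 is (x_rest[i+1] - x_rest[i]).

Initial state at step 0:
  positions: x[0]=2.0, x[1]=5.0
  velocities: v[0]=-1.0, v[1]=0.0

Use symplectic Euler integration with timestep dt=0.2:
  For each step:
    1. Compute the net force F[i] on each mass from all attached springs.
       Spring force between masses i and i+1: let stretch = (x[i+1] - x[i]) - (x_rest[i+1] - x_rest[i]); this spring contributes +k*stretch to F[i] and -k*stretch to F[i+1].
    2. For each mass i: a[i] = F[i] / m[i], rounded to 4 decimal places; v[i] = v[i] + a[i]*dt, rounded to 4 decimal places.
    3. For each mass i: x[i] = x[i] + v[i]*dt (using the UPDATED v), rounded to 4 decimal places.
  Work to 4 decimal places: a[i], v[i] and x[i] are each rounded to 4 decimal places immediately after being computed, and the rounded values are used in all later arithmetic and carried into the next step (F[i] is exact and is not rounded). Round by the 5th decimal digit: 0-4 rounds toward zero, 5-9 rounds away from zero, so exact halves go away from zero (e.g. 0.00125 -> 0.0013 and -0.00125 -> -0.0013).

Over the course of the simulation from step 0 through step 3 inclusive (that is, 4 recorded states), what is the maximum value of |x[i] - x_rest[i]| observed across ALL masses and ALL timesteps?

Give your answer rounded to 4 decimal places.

Answer: 1.5686

Derivation:
Step 0: x=[2.0000 5.0000] v=[-1.0000 0.0000]
Step 1: x=[1.8000 5.0000] v=[-1.0000 0.0000]
Step 2: x=[1.6080 4.9920] v=[-0.9600 -0.0400]
Step 3: x=[1.4314 4.9686] v=[-0.8832 -0.1168]
Max displacement = 1.5686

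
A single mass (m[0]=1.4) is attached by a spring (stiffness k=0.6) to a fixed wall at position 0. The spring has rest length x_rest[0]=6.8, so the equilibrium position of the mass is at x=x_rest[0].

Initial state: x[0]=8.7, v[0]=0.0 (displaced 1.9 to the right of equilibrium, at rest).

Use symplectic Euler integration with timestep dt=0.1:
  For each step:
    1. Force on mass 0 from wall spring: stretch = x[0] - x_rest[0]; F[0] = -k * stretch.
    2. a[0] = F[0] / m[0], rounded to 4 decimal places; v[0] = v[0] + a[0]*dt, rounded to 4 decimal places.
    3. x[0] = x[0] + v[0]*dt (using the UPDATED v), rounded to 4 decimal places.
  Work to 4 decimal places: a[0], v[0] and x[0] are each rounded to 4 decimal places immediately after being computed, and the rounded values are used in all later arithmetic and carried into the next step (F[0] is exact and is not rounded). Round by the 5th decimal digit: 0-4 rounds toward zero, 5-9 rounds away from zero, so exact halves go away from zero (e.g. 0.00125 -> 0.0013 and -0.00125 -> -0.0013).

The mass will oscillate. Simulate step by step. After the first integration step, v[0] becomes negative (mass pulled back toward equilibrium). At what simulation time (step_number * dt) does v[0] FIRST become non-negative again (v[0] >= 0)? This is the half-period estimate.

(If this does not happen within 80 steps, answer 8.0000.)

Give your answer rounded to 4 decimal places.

Answer: 4.8000

Derivation:
Step 0: x=[8.7000] v=[0.0000]
Step 1: x=[8.6919] v=[-0.0814]
Step 2: x=[8.6757] v=[-0.1625]
Step 3: x=[8.6514] v=[-0.2429]
Step 4: x=[8.6192] v=[-0.3223]
Step 5: x=[8.5792] v=[-0.4003]
Step 6: x=[8.5315] v=[-0.4766]
Step 7: x=[8.4764] v=[-0.5508]
Step 8: x=[8.4141] v=[-0.6227]
Step 9: x=[8.3449] v=[-0.6919]
Step 10: x=[8.2691] v=[-0.7581]
Step 11: x=[8.1870] v=[-0.8211]
Step 12: x=[8.0990] v=[-0.8805]
Step 13: x=[8.0054] v=[-0.9362]
Step 14: x=[7.9066] v=[-0.9879]
Step 15: x=[7.8031] v=[-1.0353]
Step 16: x=[7.6953] v=[-1.0783]
Step 17: x=[7.5836] v=[-1.1167]
Step 18: x=[7.4686] v=[-1.1503]
Step 19: x=[7.3507] v=[-1.1790]
Step 20: x=[7.2304] v=[-1.2026]
Step 21: x=[7.1083] v=[-1.2211]
Step 22: x=[6.9849] v=[-1.2343]
Step 23: x=[6.8607] v=[-1.2422]
Step 24: x=[6.7362] v=[-1.2448]
Step 25: x=[6.6120] v=[-1.2421]
Step 26: x=[6.4886] v=[-1.2340]
Step 27: x=[6.3665] v=[-1.2207]
Step 28: x=[6.2463] v=[-1.2021]
Step 29: x=[6.1285] v=[-1.1784]
Step 30: x=[6.0135] v=[-1.1496]
Step 31: x=[5.9019] v=[-1.1159]
Step 32: x=[5.7942] v=[-1.0774]
Step 33: x=[5.6908] v=[-1.0343]
Step 34: x=[5.5921] v=[-0.9868]
Step 35: x=[5.4986] v=[-0.9350]
Step 36: x=[5.4107] v=[-0.8792]
Step 37: x=[5.3287] v=[-0.8197]
Step 38: x=[5.2530] v=[-0.7566]
Step 39: x=[5.1840] v=[-0.6903]
Step 40: x=[5.1219] v=[-0.6210]
Step 41: x=[5.0670] v=[-0.5491]
Step 42: x=[5.0195] v=[-0.4748]
Step 43: x=[4.9797] v=[-0.3985]
Step 44: x=[4.9477] v=[-0.3205]
Step 45: x=[4.9236] v=[-0.2411]
Step 46: x=[4.9075] v=[-0.1607]
Step 47: x=[4.8995] v=[-0.0796]
Step 48: x=[4.8997] v=[0.0019]
First v>=0 after going negative at step 48, time=4.8000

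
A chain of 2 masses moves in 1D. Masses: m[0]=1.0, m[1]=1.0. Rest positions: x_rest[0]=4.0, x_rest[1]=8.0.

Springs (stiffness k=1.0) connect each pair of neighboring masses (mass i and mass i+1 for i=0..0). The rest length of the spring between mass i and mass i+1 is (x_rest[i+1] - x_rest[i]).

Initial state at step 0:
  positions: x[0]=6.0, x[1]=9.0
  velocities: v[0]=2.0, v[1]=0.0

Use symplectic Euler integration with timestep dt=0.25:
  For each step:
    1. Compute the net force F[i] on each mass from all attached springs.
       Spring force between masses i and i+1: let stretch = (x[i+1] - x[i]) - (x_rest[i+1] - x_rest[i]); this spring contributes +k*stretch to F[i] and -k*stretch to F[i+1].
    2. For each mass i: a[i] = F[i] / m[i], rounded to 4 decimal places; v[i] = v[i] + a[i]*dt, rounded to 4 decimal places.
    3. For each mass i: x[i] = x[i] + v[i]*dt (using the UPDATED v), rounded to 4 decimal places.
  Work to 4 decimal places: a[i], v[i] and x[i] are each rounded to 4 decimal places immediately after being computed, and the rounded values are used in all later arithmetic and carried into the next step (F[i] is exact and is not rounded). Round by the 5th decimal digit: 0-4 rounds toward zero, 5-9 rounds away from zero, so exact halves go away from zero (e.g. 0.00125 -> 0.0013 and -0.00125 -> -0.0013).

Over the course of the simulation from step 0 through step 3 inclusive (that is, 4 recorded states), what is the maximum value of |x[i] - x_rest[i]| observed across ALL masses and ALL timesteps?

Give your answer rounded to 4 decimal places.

Answer: 3.0421

Derivation:
Step 0: x=[6.0000 9.0000] v=[2.0000 0.0000]
Step 1: x=[6.4375 9.0625] v=[1.7500 0.2500]
Step 2: x=[6.7891 9.2110] v=[1.4063 0.5938]
Step 3: x=[7.0421 9.4581] v=[1.0118 0.9883]
Max displacement = 3.0421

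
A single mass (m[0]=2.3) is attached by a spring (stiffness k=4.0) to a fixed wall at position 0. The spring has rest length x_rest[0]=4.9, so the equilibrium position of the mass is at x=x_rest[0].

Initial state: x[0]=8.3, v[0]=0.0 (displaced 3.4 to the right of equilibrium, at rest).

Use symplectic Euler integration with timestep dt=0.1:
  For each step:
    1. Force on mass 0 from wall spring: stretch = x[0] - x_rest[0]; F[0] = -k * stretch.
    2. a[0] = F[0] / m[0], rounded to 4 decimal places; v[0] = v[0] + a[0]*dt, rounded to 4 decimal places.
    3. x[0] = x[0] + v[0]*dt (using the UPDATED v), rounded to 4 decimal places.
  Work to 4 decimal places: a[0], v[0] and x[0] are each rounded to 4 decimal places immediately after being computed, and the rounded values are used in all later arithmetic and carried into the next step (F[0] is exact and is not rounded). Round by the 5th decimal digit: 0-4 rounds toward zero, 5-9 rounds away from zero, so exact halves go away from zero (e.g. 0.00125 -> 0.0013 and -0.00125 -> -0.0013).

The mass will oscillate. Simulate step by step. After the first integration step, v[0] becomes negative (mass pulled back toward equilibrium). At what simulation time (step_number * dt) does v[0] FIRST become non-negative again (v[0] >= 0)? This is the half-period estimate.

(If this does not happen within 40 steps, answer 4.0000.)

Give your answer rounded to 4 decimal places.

Step 0: x=[8.3000] v=[0.0000]
Step 1: x=[8.2409] v=[-0.5913]
Step 2: x=[8.1237] v=[-1.1723]
Step 3: x=[7.9504] v=[-1.7329]
Step 4: x=[7.7241] v=[-2.2634]
Step 5: x=[7.4486] v=[-2.7546]
Step 6: x=[7.1288] v=[-3.1978]
Step 7: x=[6.7703] v=[-3.5854]
Step 8: x=[6.3792] v=[-3.9107]
Step 9: x=[5.9624] v=[-4.1680]
Step 10: x=[5.5271] v=[-4.3528]
Step 11: x=[5.0809] v=[-4.4619]
Step 12: x=[4.6316] v=[-4.4934]
Step 13: x=[4.1869] v=[-4.4467]
Step 14: x=[3.7546] v=[-4.3227]
Step 15: x=[3.3423] v=[-4.1235]
Step 16: x=[2.9570] v=[-3.8526]
Step 17: x=[2.6055] v=[-3.5147]
Step 18: x=[2.2939] v=[-3.1157]
Step 19: x=[2.0277] v=[-2.6625]
Step 20: x=[1.8114] v=[-2.1630]
Step 21: x=[1.6488] v=[-1.6259]
Step 22: x=[1.5428] v=[-1.0605]
Step 23: x=[1.4951] v=[-0.4766]
Step 24: x=[1.5067] v=[0.1156]
First v>=0 after going negative at step 24, time=2.4000

Answer: 2.4000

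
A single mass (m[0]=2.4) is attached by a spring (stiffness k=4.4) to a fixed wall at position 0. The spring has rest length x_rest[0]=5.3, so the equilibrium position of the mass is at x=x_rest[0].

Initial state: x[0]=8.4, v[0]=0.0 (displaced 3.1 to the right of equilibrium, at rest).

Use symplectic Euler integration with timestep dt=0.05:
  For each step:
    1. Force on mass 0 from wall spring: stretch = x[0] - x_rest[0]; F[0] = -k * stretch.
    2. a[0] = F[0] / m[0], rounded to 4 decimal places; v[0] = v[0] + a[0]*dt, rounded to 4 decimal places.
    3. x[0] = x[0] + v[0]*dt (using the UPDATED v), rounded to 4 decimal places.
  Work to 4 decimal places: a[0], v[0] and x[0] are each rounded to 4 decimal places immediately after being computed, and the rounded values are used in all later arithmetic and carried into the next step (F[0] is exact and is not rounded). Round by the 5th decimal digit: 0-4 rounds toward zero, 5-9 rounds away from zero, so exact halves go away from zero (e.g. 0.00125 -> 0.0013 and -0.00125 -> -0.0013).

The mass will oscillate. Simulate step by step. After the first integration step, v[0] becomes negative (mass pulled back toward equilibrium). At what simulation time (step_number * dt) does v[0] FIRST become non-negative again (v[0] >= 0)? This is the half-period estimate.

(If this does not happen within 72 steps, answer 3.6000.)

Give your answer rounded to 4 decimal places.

Step 0: x=[8.4000] v=[0.0000]
Step 1: x=[8.3858] v=[-0.2842]
Step 2: x=[8.3574] v=[-0.5671]
Step 3: x=[8.3150] v=[-0.8474]
Step 4: x=[8.2588] v=[-1.1238]
Step 5: x=[8.1891] v=[-1.3950]
Step 6: x=[8.1061] v=[-1.6598]
Step 7: x=[8.0103] v=[-1.9170]
Step 8: x=[7.9020] v=[-2.1654]
Step 9: x=[7.7818] v=[-2.4039]
Step 10: x=[7.6502] v=[-2.6314]
Step 11: x=[7.5079] v=[-2.8468]
Step 12: x=[7.3554] v=[-3.0492]
Step 13: x=[7.1935] v=[-3.2376]
Step 14: x=[7.0229] v=[-3.4112]
Step 15: x=[6.8444] v=[-3.5691]
Step 16: x=[6.6589] v=[-3.7107]
Step 17: x=[6.4671] v=[-3.8353]
Step 18: x=[6.2700] v=[-3.9423]
Step 19: x=[6.0684] v=[-4.0312]
Step 20: x=[5.8633] v=[-4.1016]
Step 21: x=[5.6556] v=[-4.1532]
Step 22: x=[5.4463] v=[-4.1858]
Step 23: x=[5.2363] v=[-4.1992]
Step 24: x=[5.0266] v=[-4.1934]
Step 25: x=[4.8182] v=[-4.1683]
Step 26: x=[4.6120] v=[-4.1241]
Step 27: x=[4.4090] v=[-4.0610]
Step 28: x=[4.2100] v=[-3.9793]
Step 29: x=[4.0160] v=[-3.8794]
Step 30: x=[3.8279] v=[-3.7617]
Step 31: x=[3.6466] v=[-3.6268]
Step 32: x=[3.4728] v=[-3.4752]
Step 33: x=[3.3074] v=[-3.3077]
Step 34: x=[3.1512] v=[-3.1250]
Step 35: x=[3.0048] v=[-2.9280]
Step 36: x=[2.8689] v=[-2.7176]
Step 37: x=[2.7442] v=[-2.4948]
Step 38: x=[2.6312] v=[-2.2605]
Step 39: x=[2.5304] v=[-2.0159]
Step 40: x=[2.4423] v=[-1.7620]
Step 41: x=[2.3673] v=[-1.5000]
Step 42: x=[2.3057] v=[-1.2312]
Step 43: x=[2.2579] v=[-0.9567]
Step 44: x=[2.2240] v=[-0.6778]
Step 45: x=[2.2042] v=[-0.3958]
Step 46: x=[2.1986] v=[-0.1120]
Step 47: x=[2.2072] v=[0.1723]
First v>=0 after going negative at step 47, time=2.3500

Answer: 2.3500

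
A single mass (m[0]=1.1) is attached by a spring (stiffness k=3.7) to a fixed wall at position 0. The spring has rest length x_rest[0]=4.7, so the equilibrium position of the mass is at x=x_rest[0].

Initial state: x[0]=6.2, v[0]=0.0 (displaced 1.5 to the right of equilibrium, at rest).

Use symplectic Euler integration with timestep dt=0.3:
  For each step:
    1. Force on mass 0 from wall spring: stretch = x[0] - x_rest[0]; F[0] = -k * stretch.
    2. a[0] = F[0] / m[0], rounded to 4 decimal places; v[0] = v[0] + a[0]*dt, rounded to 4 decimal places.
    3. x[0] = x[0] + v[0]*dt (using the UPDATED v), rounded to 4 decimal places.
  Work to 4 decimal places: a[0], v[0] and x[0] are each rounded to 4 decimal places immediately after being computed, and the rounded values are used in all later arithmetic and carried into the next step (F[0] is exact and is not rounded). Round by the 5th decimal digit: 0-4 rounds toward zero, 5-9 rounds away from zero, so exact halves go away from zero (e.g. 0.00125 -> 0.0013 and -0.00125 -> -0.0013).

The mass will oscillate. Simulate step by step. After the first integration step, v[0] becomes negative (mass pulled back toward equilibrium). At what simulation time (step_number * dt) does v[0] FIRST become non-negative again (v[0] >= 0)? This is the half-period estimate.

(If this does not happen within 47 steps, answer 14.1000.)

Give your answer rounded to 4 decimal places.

Step 0: x=[6.2000] v=[0.0000]
Step 1: x=[5.7459] v=[-1.5137]
Step 2: x=[4.9752] v=[-2.5691]
Step 3: x=[4.1212] v=[-2.8468]
Step 4: x=[3.4424] v=[-2.2627]
Step 5: x=[3.1443] v=[-0.9937]
Step 6: x=[3.3171] v=[0.5761]
First v>=0 after going negative at step 6, time=1.8000

Answer: 1.8000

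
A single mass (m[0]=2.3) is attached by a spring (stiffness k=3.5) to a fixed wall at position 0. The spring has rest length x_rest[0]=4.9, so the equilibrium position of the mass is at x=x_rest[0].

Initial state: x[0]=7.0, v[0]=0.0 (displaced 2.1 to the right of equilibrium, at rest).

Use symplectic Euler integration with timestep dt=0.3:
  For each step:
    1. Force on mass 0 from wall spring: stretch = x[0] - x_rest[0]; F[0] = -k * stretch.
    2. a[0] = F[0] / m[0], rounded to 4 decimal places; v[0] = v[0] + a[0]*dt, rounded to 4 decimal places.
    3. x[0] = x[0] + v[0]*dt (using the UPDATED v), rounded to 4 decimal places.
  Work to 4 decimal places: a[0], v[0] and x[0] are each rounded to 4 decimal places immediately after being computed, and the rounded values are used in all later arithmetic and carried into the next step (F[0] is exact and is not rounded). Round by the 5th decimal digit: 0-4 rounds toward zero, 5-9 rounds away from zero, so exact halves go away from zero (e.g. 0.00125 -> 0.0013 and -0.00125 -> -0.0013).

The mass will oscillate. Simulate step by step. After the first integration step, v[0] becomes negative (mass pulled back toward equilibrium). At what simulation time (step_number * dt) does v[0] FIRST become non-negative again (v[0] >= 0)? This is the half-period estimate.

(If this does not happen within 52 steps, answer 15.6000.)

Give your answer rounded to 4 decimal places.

Answer: 2.7000

Derivation:
Step 0: x=[7.0000] v=[0.0000]
Step 1: x=[6.7124] v=[-0.9587]
Step 2: x=[6.1766] v=[-1.7861]
Step 3: x=[5.4659] v=[-2.3689]
Step 4: x=[4.6777] v=[-2.6273]
Step 5: x=[3.9200] v=[-2.5258]
Step 6: x=[3.2965] v=[-2.0784]
Step 7: x=[2.8926] v=[-1.3464]
Step 8: x=[2.7636] v=[-0.4300]
Step 9: x=[2.9272] v=[0.5453]
First v>=0 after going negative at step 9, time=2.7000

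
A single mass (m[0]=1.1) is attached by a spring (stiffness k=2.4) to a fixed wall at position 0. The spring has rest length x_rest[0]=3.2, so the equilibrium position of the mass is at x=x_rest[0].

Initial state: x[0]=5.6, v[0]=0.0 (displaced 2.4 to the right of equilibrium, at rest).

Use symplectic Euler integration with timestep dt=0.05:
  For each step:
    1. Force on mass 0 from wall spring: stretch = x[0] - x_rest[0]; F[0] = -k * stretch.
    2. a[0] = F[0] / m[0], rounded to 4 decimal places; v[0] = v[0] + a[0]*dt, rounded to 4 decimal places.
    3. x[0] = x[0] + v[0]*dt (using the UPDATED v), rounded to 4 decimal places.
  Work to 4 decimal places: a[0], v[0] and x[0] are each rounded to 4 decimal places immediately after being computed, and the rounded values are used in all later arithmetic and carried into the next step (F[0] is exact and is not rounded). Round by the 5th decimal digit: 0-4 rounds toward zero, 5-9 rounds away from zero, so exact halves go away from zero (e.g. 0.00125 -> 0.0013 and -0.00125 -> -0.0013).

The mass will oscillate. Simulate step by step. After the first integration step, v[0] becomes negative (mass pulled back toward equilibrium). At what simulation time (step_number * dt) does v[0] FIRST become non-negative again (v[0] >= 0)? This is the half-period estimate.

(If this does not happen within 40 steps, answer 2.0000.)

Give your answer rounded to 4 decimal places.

Answer: 2.0000

Derivation:
Step 0: x=[5.6000] v=[0.0000]
Step 1: x=[5.5869] v=[-0.2618]
Step 2: x=[5.5608] v=[-0.5222]
Step 3: x=[5.5218] v=[-0.7797]
Step 4: x=[5.4702] v=[-1.0330]
Step 5: x=[5.4062] v=[-1.2807]
Step 6: x=[5.3301] v=[-1.5214]
Step 7: x=[5.2424] v=[-1.7538]
Step 8: x=[5.1436] v=[-1.9766]
Step 9: x=[5.0342] v=[-2.1886]
Step 10: x=[4.9148] v=[-2.3887]
Step 11: x=[4.7860] v=[-2.5758]
Step 12: x=[4.6486] v=[-2.7488]
Step 13: x=[4.5033] v=[-2.9068]
Step 14: x=[4.3509] v=[-3.0490]
Step 15: x=[4.1922] v=[-3.1746]
Step 16: x=[4.0281] v=[-3.2828]
Step 17: x=[3.8594] v=[-3.3731]
Step 18: x=[3.6872] v=[-3.4450]
Step 19: x=[3.5123] v=[-3.4982]
Step 20: x=[3.3357] v=[-3.5323]
Step 21: x=[3.1583] v=[-3.5471]
Step 22: x=[2.9812] v=[-3.5426]
Step 23: x=[2.8053] v=[-3.5187]
Step 24: x=[2.6315] v=[-3.4756]
Step 25: x=[2.4608] v=[-3.4136]
Step 26: x=[2.2942] v=[-3.3330]
Step 27: x=[2.1325] v=[-3.2342]
Step 28: x=[1.9766] v=[-3.1177]
Step 29: x=[1.8274] v=[-2.9842]
Step 30: x=[1.6857] v=[-2.8345]
Step 31: x=[1.5522] v=[-2.6693]
Step 32: x=[1.4277] v=[-2.4895]
Step 33: x=[1.3129] v=[-2.2962]
Step 34: x=[1.2084] v=[-2.0903]
Step 35: x=[1.1148] v=[-1.8730]
Step 36: x=[1.0325] v=[-1.6455]
Step 37: x=[0.9621] v=[-1.4090]
Step 38: x=[0.9039] v=[-1.1649]
Step 39: x=[0.8582] v=[-0.9144]
Step 40: x=[0.8253] v=[-0.6589]
v[0] did not become non-negative within 40 steps; using fallback time=2.0000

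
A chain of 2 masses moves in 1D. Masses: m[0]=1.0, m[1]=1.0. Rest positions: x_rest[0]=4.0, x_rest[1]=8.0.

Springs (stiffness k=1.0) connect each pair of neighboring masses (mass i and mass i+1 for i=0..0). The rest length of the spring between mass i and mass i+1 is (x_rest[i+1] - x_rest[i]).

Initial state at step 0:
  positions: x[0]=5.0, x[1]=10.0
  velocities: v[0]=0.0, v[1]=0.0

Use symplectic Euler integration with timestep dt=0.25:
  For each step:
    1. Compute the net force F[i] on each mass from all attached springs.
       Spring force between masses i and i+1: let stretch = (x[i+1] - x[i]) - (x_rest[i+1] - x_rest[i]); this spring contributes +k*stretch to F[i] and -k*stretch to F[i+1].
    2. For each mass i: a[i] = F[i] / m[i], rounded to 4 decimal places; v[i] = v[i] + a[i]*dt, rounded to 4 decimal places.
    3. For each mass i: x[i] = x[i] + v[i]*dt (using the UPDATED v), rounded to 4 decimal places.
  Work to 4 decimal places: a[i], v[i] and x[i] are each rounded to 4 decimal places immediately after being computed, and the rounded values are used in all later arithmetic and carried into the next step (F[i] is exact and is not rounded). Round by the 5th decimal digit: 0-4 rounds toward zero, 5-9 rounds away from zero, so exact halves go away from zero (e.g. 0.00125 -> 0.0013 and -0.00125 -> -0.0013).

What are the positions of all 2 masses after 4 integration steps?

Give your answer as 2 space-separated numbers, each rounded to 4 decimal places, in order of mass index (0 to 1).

Step 0: x=[5.0000 10.0000] v=[0.0000 0.0000]
Step 1: x=[5.0625 9.9375] v=[0.2500 -0.2500]
Step 2: x=[5.1797 9.8203] v=[0.4688 -0.4688]
Step 3: x=[5.3370 9.6631] v=[0.6290 -0.6290]
Step 4: x=[5.5146 9.4855] v=[0.7105 -0.7105]

Answer: 5.5146 9.4855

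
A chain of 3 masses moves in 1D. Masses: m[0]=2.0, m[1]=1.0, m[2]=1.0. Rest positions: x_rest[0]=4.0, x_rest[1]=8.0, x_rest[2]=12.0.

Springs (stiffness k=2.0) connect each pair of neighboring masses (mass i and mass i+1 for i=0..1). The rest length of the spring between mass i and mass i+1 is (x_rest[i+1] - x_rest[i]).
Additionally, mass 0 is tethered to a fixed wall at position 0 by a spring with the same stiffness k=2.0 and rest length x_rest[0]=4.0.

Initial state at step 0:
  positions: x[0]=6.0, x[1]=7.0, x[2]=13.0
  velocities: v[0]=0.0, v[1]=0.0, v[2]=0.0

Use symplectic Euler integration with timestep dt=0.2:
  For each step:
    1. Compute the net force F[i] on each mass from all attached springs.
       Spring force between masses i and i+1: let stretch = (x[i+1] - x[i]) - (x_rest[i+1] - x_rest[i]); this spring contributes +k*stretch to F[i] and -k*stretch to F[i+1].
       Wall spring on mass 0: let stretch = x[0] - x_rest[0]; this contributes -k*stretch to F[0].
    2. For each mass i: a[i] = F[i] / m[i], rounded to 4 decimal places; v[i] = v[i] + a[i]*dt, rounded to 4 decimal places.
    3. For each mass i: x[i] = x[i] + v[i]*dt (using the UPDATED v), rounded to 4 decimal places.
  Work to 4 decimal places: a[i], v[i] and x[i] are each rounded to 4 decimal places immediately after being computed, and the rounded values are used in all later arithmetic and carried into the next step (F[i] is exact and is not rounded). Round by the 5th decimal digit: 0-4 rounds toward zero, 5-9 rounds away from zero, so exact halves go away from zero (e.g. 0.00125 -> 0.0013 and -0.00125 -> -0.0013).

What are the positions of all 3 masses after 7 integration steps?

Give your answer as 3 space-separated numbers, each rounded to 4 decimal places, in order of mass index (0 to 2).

Answer: 3.3175 10.2008 12.2386

Derivation:
Step 0: x=[6.0000 7.0000 13.0000] v=[0.0000 0.0000 0.0000]
Step 1: x=[5.8000 7.4000 12.8400] v=[-1.0000 2.0000 -0.8000]
Step 2: x=[5.4320 8.1072 12.5648] v=[-1.8400 3.5360 -1.3760]
Step 3: x=[4.9537 8.9570 12.2530] v=[-2.3914 4.2490 -1.5590]
Step 4: x=[4.4374 9.7502 11.9975] v=[-2.5815 3.9661 -1.2774]
Step 5: x=[3.9561 10.2982 11.8822] v=[-2.4064 2.7399 -0.5763]
Step 6: x=[3.5703 10.4655 11.9602] v=[-1.9292 0.8367 0.3901]
Step 7: x=[3.3175 10.2008 12.2386] v=[-1.2642 -1.3235 1.3922]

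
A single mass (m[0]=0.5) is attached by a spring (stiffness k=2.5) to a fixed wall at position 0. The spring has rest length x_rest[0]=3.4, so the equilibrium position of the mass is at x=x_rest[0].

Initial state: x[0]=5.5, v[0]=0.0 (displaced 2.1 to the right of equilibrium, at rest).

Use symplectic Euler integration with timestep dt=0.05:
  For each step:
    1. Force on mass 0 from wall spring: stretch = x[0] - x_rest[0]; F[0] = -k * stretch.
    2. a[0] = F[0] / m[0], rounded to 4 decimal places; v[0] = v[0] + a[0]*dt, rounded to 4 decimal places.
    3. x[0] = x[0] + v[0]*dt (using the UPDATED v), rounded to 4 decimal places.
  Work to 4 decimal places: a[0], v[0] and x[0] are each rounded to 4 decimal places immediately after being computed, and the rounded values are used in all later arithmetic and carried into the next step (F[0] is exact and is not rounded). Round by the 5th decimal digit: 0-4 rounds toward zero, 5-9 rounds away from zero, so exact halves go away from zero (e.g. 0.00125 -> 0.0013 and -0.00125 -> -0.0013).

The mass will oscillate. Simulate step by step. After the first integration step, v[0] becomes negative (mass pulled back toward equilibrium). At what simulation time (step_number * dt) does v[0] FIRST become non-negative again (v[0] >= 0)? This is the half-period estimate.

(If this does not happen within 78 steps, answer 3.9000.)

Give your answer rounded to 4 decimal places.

Step 0: x=[5.5000] v=[0.0000]
Step 1: x=[5.4738] v=[-0.5250]
Step 2: x=[5.4216] v=[-1.0435]
Step 3: x=[5.3442] v=[-1.5489]
Step 4: x=[5.2425] v=[-2.0350]
Step 5: x=[5.1177] v=[-2.4956]
Step 6: x=[4.9715] v=[-2.9250]
Step 7: x=[4.8056] v=[-3.3179]
Step 8: x=[4.6221] v=[-3.6693]
Step 9: x=[4.4234] v=[-3.9748]
Step 10: x=[4.2119] v=[-4.2307]
Step 11: x=[3.9902] v=[-4.4337]
Step 12: x=[3.7611] v=[-4.5813]
Step 13: x=[3.5275] v=[-4.6716]
Step 14: x=[3.2923] v=[-4.7035]
Step 15: x=[3.0585] v=[-4.6766]
Step 16: x=[2.8289] v=[-4.5912]
Step 17: x=[2.6065] v=[-4.4484]
Step 18: x=[2.3940] v=[-4.2500]
Step 19: x=[2.1941] v=[-3.9985]
Step 20: x=[2.0093] v=[-3.6970]
Step 21: x=[1.8418] v=[-3.3493]
Step 22: x=[1.6938] v=[-2.9598]
Step 23: x=[1.5671] v=[-2.5333]
Step 24: x=[1.4633] v=[-2.0751]
Step 25: x=[1.3838] v=[-1.5909]
Step 26: x=[1.3295] v=[-1.0869]
Step 27: x=[1.3010] v=[-0.5693]
Step 28: x=[1.2988] v=[-0.0446]
Step 29: x=[1.3228] v=[0.4807]
First v>=0 after going negative at step 29, time=1.4500

Answer: 1.4500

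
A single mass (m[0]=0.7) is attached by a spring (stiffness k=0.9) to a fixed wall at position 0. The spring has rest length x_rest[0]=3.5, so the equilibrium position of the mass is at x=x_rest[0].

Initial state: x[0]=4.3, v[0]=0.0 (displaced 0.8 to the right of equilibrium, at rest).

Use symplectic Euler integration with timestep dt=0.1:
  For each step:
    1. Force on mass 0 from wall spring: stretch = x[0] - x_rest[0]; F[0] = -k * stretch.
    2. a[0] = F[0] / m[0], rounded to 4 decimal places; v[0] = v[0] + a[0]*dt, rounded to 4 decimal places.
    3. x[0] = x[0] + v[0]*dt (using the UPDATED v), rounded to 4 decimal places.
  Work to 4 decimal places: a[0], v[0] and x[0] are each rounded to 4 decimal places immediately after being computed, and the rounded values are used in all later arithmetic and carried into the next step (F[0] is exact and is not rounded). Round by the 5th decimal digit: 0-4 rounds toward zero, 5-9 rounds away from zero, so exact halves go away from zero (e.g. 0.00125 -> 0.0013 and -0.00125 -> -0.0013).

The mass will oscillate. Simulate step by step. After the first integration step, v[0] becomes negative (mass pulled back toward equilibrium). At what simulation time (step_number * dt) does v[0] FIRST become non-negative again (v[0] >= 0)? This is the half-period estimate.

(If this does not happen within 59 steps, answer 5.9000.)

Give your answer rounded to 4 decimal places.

Answer: 2.8000

Derivation:
Step 0: x=[4.3000] v=[0.0000]
Step 1: x=[4.2897] v=[-0.1029]
Step 2: x=[4.2693] v=[-0.2044]
Step 3: x=[4.2390] v=[-0.3033]
Step 4: x=[4.1992] v=[-0.3983]
Step 5: x=[4.1504] v=[-0.4882]
Step 6: x=[4.0932] v=[-0.5718]
Step 7: x=[4.0284] v=[-0.6481]
Step 8: x=[3.9568] v=[-0.7160]
Step 9: x=[3.8793] v=[-0.7747]
Step 10: x=[3.7970] v=[-0.8235]
Step 11: x=[3.7108] v=[-0.8617]
Step 12: x=[3.6219] v=[-0.8888]
Step 13: x=[3.5315] v=[-0.9045]
Step 14: x=[3.4406] v=[-0.9086]
Step 15: x=[3.3505] v=[-0.9010]
Step 16: x=[3.2623] v=[-0.8818]
Step 17: x=[3.1772] v=[-0.8512]
Step 18: x=[3.0962] v=[-0.8097]
Step 19: x=[3.0204] v=[-0.7578]
Step 20: x=[2.9508] v=[-0.6961]
Step 21: x=[2.8883] v=[-0.6255]
Step 22: x=[2.8336] v=[-0.5469]
Step 23: x=[2.7875] v=[-0.4612]
Step 24: x=[2.7505] v=[-0.3696]
Step 25: x=[2.7232] v=[-0.2732]
Step 26: x=[2.7059] v=[-0.1733]
Step 27: x=[2.6988] v=[-0.0712]
Step 28: x=[2.7020] v=[0.0318]
First v>=0 after going negative at step 28, time=2.8000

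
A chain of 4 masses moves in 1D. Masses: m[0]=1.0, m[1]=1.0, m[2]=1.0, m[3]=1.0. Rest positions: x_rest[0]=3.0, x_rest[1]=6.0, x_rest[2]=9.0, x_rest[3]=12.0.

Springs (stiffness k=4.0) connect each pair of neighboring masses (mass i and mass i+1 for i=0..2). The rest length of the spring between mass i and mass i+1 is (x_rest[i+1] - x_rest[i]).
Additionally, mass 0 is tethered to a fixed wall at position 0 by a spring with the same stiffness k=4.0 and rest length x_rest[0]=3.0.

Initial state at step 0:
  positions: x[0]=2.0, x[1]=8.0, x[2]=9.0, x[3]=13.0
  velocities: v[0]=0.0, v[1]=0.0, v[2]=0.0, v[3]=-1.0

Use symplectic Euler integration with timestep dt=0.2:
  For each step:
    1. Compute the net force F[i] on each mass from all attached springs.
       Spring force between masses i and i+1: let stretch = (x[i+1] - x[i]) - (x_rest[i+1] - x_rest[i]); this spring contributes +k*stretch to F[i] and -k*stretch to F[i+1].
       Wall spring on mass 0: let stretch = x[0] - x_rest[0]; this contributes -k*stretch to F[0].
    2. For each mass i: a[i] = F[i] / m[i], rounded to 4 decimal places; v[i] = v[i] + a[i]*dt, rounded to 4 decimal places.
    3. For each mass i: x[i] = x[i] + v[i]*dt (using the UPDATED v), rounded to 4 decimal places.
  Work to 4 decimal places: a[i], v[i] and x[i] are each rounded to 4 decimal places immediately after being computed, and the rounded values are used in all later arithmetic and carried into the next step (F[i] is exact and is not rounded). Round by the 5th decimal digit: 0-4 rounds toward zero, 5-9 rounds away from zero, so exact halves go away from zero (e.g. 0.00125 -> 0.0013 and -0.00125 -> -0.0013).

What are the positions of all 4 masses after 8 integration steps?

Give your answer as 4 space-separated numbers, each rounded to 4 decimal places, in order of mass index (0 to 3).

Step 0: x=[2.0000 8.0000 9.0000 13.0000] v=[0.0000 0.0000 0.0000 -1.0000]
Step 1: x=[2.6400 7.2000 9.4800 12.6400] v=[3.2000 -4.0000 2.4000 -1.8000]
Step 2: x=[3.5872 6.0352 10.1008 12.2544] v=[4.7360 -5.8240 3.1040 -1.9280]
Step 3: x=[4.3521 5.1292 10.4157 12.0042] v=[3.8246 -4.5299 1.5744 -1.2509]
Step 4: x=[4.5450 4.9447 10.1389 11.9799] v=[0.9646 -0.9224 -1.3840 -0.1217]
Step 5: x=[4.0747 5.5273 9.3256 12.1410] v=[-2.3516 2.9132 -4.0666 0.8055]
Step 6: x=[3.1848 6.4853 8.3550 12.3316] v=[-4.4493 4.7898 -4.8529 0.9532]
Step 7: x=[2.3135 7.2143 7.7215 12.3660] v=[-4.3567 3.6452 -3.1674 0.1719]
Step 8: x=[1.8561 7.2404 7.7500 12.1373] v=[-2.2869 0.1303 0.1424 -1.1437]

Answer: 1.8561 7.2404 7.7500 12.1373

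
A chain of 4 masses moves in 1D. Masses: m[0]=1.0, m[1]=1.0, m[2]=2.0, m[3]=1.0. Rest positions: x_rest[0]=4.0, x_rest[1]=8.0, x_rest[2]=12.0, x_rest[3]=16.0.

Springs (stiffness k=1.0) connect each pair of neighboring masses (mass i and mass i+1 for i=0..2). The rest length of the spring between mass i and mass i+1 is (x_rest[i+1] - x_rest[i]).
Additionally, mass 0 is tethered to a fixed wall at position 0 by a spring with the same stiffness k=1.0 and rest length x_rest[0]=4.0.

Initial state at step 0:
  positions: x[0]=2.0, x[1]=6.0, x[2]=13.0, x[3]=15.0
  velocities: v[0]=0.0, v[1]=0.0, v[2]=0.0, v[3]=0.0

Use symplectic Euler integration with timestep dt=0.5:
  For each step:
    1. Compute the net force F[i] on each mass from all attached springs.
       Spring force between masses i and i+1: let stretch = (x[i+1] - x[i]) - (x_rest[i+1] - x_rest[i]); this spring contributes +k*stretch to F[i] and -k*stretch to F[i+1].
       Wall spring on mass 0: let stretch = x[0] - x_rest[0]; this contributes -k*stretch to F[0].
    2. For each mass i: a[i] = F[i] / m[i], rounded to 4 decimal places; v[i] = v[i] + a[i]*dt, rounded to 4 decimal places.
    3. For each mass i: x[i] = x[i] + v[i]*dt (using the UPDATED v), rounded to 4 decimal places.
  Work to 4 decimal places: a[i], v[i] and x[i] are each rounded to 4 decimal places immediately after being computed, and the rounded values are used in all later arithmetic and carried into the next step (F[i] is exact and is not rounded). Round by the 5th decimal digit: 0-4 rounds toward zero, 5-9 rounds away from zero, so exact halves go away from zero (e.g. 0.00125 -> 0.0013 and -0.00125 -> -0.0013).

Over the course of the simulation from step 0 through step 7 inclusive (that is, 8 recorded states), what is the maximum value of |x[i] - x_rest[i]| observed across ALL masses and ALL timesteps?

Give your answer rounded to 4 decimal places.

Step 0: x=[2.0000 6.0000 13.0000 15.0000] v=[0.0000 0.0000 0.0000 0.0000]
Step 1: x=[2.5000 6.7500 12.3750 15.5000] v=[1.0000 1.5000 -1.2500 1.0000]
Step 2: x=[3.4375 7.8438 11.4375 16.2188] v=[1.8750 2.1875 -1.8750 1.4375]
Step 3: x=[4.6172 8.7344 10.6485 16.7423] v=[2.3594 1.7812 -1.5781 1.0469]
Step 4: x=[5.6719 9.0743 10.3819 16.7423] v=[2.1094 0.6797 -0.5332 0.0000]
Step 5: x=[6.1593 8.8905 10.7469 16.1522] v=[0.9747 -0.3677 0.7300 -1.1802]
Step 6: x=[5.7896 8.4880 11.5556 15.2108] v=[-0.7394 -0.8051 1.6173 -1.8829]
Step 7: x=[4.6471 8.1778 12.4377 14.3556] v=[-2.2850 -0.6205 1.7642 -1.7105]
Max displacement = 2.1593

Answer: 2.1593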